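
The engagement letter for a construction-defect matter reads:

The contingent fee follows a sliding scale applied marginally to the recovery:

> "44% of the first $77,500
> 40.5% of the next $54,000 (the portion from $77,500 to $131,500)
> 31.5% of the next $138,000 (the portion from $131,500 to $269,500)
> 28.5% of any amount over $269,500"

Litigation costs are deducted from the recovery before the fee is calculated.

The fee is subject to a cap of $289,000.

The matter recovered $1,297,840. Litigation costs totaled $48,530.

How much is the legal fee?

Fee base (net of costs): $1,297,840 − $48,530 = $1,249,310
First $77,500 at 44% = $34,100.00
Next $54,000 at 40.5% = $21,870.00
Next $138,000 at 31.5% = $43,470.00
Remaining $979,810 at 28.5% = $279,245.85
Fee: $34,100.00 + $21,870.00 + $43,470.00 + $279,245.85 = $378,685.85
$378,685.85 exceeds the $289,000 cap, so the fee is capped at $289,000.00.

$289,000.00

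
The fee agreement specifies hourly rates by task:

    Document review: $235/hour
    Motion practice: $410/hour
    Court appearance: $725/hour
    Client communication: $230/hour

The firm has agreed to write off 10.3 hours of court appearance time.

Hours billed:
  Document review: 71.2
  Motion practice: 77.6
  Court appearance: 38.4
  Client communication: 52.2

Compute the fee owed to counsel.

$80,926.50

Document review: 71.2 × $235 = $16,732.00
Motion practice: 77.6 × $410 = $31,816.00
Court appearance: 38.4 × $725 = $27,840.00
Client communication: 52.2 × $230 = $12,006.00
Subtotal: $88,394.00
Write-off: 10.3 × $725 = $7,467.50
Total: $88,394.00 − $7,467.50 = $80,926.50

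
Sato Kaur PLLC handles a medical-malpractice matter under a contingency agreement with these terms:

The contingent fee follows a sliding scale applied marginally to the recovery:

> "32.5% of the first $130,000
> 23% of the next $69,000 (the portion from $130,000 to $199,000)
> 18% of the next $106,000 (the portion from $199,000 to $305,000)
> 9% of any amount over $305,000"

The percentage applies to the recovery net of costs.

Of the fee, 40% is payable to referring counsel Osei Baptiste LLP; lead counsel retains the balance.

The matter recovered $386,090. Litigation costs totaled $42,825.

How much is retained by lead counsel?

$48,386.31

Fee base (net of costs): $386,090 − $42,825 = $343,265
First $130,000 at 32.5% = $42,250.00
Next $69,000 at 23% = $15,870.00
Next $106,000 at 18% = $19,080.00
Remaining $38,265 at 9% = $3,443.85
Fee: $42,250.00 + $15,870.00 + $19,080.00 + $3,443.85 = $80,643.85
Referral share: 40% of $80,643.85 = $32,257.54; lead counsel retains $80,643.85 − $32,257.54 = $48,386.31.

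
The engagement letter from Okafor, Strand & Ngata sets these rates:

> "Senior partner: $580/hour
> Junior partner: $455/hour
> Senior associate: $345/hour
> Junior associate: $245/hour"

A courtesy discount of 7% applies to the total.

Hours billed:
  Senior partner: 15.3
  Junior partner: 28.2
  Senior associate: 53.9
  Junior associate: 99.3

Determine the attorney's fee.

Senior partner: 15.3 × $580 = $8,874.00
Junior partner: 28.2 × $455 = $12,831.00
Senior associate: 53.9 × $345 = $18,595.50
Junior associate: 99.3 × $245 = $24,328.50
Subtotal: $64,629.00
Less 7% discount: −$4,524.03
Total: $64,629.00 − $4,524.03 = $60,104.97

$60,104.97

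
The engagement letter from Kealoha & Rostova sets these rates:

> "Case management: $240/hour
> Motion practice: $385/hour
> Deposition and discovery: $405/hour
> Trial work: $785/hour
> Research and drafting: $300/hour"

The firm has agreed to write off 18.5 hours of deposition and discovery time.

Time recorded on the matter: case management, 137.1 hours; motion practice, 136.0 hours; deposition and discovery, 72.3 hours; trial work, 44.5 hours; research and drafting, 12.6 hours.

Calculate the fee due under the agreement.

Case management: 137.1 × $240 = $32,904.00
Motion practice: 136.0 × $385 = $52,360.00
Deposition and discovery: 72.3 × $405 = $29,281.50
Trial work: 44.5 × $785 = $34,932.50
Research and drafting: 12.6 × $300 = $3,780.00
Subtotal: $153,258.00
Write-off: 18.5 × $405 = $7,492.50
Total: $153,258.00 − $7,492.50 = $145,765.50

$145,765.50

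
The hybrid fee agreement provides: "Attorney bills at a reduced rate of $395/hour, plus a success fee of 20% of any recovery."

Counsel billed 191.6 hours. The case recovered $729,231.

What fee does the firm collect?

$221,528.20

Hourly: 191.6 × $395 = $75,682.00
Success fee: 20% of $729,231 = $145,846.20
Total: $75,682.00 + $145,846.20 = $221,528.20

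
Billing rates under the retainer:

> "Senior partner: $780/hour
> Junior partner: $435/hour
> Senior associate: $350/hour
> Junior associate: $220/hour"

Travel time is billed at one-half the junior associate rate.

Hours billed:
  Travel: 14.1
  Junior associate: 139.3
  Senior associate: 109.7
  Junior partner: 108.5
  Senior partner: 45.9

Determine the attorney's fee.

$153,591.50

Senior partner: 45.9 × $780 = $35,802.00
Junior partner: 108.5 × $435 = $47,197.50
Senior associate: 109.7 × $350 = $38,395.00
Junior associate: 139.3 × $220 = $30,646.00
Subtotal: $35,802.00 + $47,197.50 + $38,395.00 + $30,646.00 = $152,040.50
Travel: 14.1 × ($220 ÷ 2) = 14.1 × $110.00 = $1,551.00
Total: $152,040.50 + $1,551.00 = $153,591.50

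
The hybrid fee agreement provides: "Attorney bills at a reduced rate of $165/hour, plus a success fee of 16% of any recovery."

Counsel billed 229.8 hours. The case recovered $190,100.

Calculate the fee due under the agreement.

Hourly: 229.8 × $165 = $37,917.00
Success fee: 16% of $190,100 = $30,416.00
Total: $37,917.00 + $30,416.00 = $68,333.00

$68,333.00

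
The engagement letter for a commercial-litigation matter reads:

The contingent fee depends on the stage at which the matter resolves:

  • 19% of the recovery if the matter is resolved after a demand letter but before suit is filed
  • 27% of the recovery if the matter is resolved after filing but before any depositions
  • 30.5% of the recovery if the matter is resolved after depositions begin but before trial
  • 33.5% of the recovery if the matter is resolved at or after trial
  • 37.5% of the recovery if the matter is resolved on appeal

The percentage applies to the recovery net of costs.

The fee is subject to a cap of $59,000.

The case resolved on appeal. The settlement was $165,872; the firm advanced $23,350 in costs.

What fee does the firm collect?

Fee base (net of costs): $165,872 − $23,350 = $142,522
The matter resolved on appeal, so the 37.5% rate applies.
$142,522 × 37.5% = $53,445.75
$53,445.75 is under the $59,000 cap.

$53,445.75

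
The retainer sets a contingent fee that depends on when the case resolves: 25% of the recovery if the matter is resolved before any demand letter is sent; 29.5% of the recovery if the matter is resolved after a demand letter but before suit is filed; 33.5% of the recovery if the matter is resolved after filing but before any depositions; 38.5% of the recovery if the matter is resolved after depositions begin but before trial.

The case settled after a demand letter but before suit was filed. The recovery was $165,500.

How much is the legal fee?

$48,822.50

The matter settled after a demand letter but before suit was filed, so the 29.5% rate applies.
$165,500 × 29.5% = $48,822.50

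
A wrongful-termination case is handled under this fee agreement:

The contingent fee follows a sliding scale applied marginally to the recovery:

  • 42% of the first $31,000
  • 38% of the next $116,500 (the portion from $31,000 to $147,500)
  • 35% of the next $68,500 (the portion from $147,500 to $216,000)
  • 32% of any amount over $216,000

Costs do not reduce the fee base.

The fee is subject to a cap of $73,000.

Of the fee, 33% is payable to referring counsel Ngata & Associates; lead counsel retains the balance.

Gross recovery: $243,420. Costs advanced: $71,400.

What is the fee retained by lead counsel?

Fee base is the gross recovery, $243,420; costs are reimbursed separately.
First $31,000 at 42% = $13,020.00
Next $116,500 at 38% = $44,270.00
Next $68,500 at 35% = $23,975.00
Remaining $27,420 at 32% = $8,774.40
Fee: $13,020.00 + $44,270.00 + $23,975.00 + $8,774.40 = $90,039.40
$90,039.40 exceeds the $73,000 cap, so the fee is capped at $73,000.00.
Referral share: 33% of $73,000.00 = $24,090.00; lead counsel retains $73,000.00 − $24,090.00 = $48,910.00.

$48,910.00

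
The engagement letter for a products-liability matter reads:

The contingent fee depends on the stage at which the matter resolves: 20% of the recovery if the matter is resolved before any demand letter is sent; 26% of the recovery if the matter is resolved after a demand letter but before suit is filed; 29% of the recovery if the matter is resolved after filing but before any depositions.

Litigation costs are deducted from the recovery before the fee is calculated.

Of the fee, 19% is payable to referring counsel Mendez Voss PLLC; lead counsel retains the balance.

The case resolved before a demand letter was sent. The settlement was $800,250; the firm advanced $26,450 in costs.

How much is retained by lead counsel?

$125,355.60

Fee base (net of costs): $800,250 − $26,450 = $773,800
The matter resolved before a demand letter was sent, so the 20% rate applies.
$773,800 × 20% = $154,760.00
Referral share: 19% of $154,760.00 = $29,404.40; lead counsel retains $154,760.00 − $29,404.40 = $125,355.60.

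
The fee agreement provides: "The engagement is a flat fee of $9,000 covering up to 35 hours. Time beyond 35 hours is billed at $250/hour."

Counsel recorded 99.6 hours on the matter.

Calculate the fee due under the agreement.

$25,150.00

Flat fee: $9,000.00
Excess hours: 99.6 − 35 = 64.6
Overrun: 64.6 × $250 = $16,150.00
Total: $9,000.00 + $16,150.00 = $25,150.00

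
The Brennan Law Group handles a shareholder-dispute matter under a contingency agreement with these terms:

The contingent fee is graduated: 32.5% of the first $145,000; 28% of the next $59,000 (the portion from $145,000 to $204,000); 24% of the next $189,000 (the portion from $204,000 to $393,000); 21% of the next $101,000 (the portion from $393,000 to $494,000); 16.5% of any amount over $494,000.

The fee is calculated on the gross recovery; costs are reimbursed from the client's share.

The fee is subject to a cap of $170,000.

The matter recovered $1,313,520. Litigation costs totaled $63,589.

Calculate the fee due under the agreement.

$170,000.00

Fee base is the gross recovery, $1,313,520; costs are reimbursed separately.
First $145,000 at 32.5% = $47,125.00
Next $59,000 at 28% = $16,520.00
Next $189,000 at 24% = $45,360.00
Next $101,000 at 21% = $21,210.00
Remaining $819,520 at 16.5% = $135,220.80
Fee: $47,125.00 + $16,520.00 + $45,360.00 + $21,210.00 + $135,220.80 = $265,435.80
$265,435.80 exceeds the $170,000 cap, so the fee is capped at $170,000.00.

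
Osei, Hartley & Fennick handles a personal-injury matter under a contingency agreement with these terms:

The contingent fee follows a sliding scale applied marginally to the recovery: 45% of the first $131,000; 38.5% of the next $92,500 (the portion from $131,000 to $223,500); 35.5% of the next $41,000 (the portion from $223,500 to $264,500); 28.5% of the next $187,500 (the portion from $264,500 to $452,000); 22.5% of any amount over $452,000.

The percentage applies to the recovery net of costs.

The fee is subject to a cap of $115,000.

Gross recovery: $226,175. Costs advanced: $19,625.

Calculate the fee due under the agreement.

Fee base (net of costs): $226,175 − $19,625 = $206,550
First $131,000 at 45% = $58,950.00
Remaining $75,550 at 38.5% = $29,086.75
Fee: $58,950.00 + $29,086.75 = $88,036.75
$88,036.75 is under the $115,000 cap.

$88,036.75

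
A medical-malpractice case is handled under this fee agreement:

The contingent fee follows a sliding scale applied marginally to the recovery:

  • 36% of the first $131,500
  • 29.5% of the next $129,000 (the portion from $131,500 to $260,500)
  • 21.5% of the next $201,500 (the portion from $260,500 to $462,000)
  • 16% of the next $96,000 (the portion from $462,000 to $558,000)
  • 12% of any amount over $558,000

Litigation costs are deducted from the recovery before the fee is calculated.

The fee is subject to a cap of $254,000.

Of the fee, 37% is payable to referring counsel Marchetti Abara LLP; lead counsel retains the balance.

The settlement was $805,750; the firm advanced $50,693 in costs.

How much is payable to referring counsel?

Fee base (net of costs): $805,750 − $50,693 = $755,057
First $131,500 at 36% = $47,340.00
Next $129,000 at 29.5% = $38,055.00
Next $201,500 at 21.5% = $43,322.50
Next $96,000 at 16% = $15,360.00
Remaining $197,057 at 12% = $23,646.84
Fee: $47,340.00 + $38,055.00 + $43,322.50 + $15,360.00 + $23,646.84 = $167,724.34
$167,724.34 is under the $254,000 cap.
Referral share: 37% of $167,724.34 = $62,058.01; lead counsel retains $167,724.34 − $62,058.01 = $105,666.33.

$62,058.01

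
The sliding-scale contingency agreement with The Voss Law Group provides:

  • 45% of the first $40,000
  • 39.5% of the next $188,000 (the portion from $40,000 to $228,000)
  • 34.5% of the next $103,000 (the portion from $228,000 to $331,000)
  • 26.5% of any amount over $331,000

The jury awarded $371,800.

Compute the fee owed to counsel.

First $40,000 at 45% = $18,000.00
Next $188,000 at 39.5% = $74,260.00
Next $103,000 at 34.5% = $35,535.00
Remaining $40,800 at 26.5% = $10,812.00
Fee: $18,000.00 + $74,260.00 + $35,535.00 + $10,812.00 = $138,607.00

$138,607.00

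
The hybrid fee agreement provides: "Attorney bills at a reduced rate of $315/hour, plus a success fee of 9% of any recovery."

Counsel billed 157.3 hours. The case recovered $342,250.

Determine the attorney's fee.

Hourly: 157.3 × $315 = $49,549.50
Success fee: 9% of $342,250 = $30,802.50
Total: $49,549.50 + $30,802.50 = $80,352.00

$80,352.00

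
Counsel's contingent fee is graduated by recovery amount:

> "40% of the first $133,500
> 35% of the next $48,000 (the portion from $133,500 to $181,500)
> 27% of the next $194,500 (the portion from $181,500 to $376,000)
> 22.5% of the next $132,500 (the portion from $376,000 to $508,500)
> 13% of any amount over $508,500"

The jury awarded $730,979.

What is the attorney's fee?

First $133,500 at 40% = $53,400.00
Next $48,000 at 35% = $16,800.00
Next $194,500 at 27% = $52,515.00
Next $132,500 at 22.5% = $29,812.50
Remaining $222,479 at 13% = $28,922.27
Fee: $53,400.00 + $16,800.00 + $52,515.00 + $29,812.50 + $28,922.27 = $181,449.77

$181,449.77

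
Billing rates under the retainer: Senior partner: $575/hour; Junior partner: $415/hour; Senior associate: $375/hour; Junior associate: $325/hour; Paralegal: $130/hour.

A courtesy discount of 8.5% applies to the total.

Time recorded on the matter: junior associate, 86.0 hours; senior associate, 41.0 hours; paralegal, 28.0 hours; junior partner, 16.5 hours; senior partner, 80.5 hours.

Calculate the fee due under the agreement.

Senior partner: 80.5 × $575 = $46,287.50
Junior partner: 16.5 × $415 = $6,847.50
Senior associate: 41.0 × $375 = $15,375.00
Junior associate: 86.0 × $325 = $27,950.00
Paralegal: 28.0 × $130 = $3,640.00
Subtotal: $100,100.00
Less 8.5% discount: −$8,508.50
Total: $100,100.00 − $8,508.50 = $91,591.50

$91,591.50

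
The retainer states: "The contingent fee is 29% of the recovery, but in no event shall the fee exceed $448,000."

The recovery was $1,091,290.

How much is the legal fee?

$316,474.10

29% of $1,091,290 = $316,474.10
That is under the $448,000 cap.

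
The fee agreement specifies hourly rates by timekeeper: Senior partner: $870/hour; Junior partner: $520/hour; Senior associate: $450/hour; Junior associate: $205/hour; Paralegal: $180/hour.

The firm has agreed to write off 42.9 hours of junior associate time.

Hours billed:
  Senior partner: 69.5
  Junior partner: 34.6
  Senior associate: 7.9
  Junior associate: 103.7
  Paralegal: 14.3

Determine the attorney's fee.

$97,050.00

Senior partner: 69.5 × $870 = $60,465.00
Junior partner: 34.6 × $520 = $17,992.00
Senior associate: 7.9 × $450 = $3,555.00
Junior associate: 103.7 × $205 = $21,258.50
Paralegal: 14.3 × $180 = $2,574.00
Subtotal: $105,844.50
Write-off: 42.9 × $205 = $8,794.50
Total: $105,844.50 − $8,794.50 = $97,050.00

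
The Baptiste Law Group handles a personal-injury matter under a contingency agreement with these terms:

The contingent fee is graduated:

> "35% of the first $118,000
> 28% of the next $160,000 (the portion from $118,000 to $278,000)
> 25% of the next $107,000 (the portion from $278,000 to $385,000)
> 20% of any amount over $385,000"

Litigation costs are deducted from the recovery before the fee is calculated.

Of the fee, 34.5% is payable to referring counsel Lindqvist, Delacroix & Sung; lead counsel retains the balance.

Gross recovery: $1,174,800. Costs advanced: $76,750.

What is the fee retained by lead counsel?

Fee base (net of costs): $1,174,800 − $76,750 = $1,098,050
First $118,000 at 35% = $41,300.00
Next $160,000 at 28% = $44,800.00
Next $107,000 at 25% = $26,750.00
Remaining $713,050 at 20% = $142,610.00
Fee: $41,300.00 + $44,800.00 + $26,750.00 + $142,610.00 = $255,460.00
Referral share: 34.5% of $255,460.00 = $88,133.70; lead counsel retains $255,460.00 − $88,133.70 = $167,326.30.

$167,326.30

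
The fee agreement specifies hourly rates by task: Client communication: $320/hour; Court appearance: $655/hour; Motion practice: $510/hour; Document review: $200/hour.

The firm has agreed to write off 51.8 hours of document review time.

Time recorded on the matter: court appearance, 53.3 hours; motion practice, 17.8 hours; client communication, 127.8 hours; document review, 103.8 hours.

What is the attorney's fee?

Client communication: 127.8 × $320 = $40,896.00
Court appearance: 53.3 × $655 = $34,911.50
Motion practice: 17.8 × $510 = $9,078.00
Document review: 103.8 × $200 = $20,760.00
Subtotal: $105,645.50
Write-off: 51.8 × $200 = $10,360.00
Total: $105,645.50 − $10,360.00 = $95,285.50

$95,285.50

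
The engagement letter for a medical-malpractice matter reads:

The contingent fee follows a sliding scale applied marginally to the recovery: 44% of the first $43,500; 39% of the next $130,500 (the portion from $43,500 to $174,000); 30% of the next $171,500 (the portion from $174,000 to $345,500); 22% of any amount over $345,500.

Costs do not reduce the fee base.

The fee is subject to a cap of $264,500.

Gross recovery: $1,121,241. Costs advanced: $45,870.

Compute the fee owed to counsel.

$264,500.00

Fee base is the gross recovery, $1,121,241; costs are reimbursed separately.
First $43,500 at 44% = $19,140.00
Next $130,500 at 39% = $50,895.00
Next $171,500 at 30% = $51,450.00
Remaining $775,741 at 22% = $170,663.02
Fee: $19,140.00 + $50,895.00 + $51,450.00 + $170,663.02 = $292,148.02
$292,148.02 exceeds the $264,500 cap, so the fee is capped at $264,500.00.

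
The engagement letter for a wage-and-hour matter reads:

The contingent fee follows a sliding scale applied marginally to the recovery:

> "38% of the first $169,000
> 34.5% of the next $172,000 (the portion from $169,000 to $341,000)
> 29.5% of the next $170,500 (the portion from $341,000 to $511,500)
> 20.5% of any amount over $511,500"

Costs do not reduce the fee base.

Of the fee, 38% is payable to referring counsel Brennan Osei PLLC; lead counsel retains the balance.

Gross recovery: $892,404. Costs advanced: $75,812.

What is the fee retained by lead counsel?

Fee base is the gross recovery, $892,404; costs are reimbursed separately.
First $169,000 at 38% = $64,220.00
Next $172,000 at 34.5% = $59,340.00
Next $170,500 at 29.5% = $50,297.50
Remaining $380,904 at 20.5% = $78,085.32
Fee: $64,220.00 + $59,340.00 + $50,297.50 + $78,085.32 = $251,942.82
Referral share: 38% of $251,942.82 = $95,738.27; lead counsel retains $251,942.82 − $95,738.27 = $156,204.55.

$156,204.55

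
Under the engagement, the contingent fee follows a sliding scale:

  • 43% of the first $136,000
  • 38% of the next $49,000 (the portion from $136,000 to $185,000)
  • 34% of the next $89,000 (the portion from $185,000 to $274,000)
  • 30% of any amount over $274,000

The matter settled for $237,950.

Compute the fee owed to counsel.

First $136,000 at 43% = $58,480.00
Next $49,000 at 38% = $18,620.00
Remaining $52,950 at 34% = $18,003.00
Fee: $58,480.00 + $18,620.00 + $18,003.00 = $95,103.00

$95,103.00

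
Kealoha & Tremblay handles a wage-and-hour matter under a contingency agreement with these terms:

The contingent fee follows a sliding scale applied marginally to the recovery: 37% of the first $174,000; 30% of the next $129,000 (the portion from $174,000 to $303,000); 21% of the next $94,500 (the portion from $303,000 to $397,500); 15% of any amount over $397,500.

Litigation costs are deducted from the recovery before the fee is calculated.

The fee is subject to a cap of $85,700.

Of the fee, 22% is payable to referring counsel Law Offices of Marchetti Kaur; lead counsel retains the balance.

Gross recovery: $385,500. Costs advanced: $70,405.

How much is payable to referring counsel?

Fee base (net of costs): $385,500 − $70,405 = $315,095
First $174,000 at 37% = $64,380.00
Next $129,000 at 30% = $38,700.00
Remaining $12,095 at 21% = $2,539.95
Fee: $64,380.00 + $38,700.00 + $2,539.95 = $105,619.95
$105,619.95 exceeds the $85,700 cap, so the fee is capped at $85,700.00.
Referral share: 22% of $85,700.00 = $18,854.00; lead counsel retains $85,700.00 − $18,854.00 = $66,846.00.

$18,854.00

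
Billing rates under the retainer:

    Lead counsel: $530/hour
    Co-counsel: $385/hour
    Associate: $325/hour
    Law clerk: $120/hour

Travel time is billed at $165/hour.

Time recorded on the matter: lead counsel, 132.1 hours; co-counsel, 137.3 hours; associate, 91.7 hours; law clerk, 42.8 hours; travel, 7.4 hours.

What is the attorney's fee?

$159,033.00

Lead counsel: 132.1 × $530 = $70,013.00
Co-counsel: 137.3 × $385 = $52,860.50
Associate: 91.7 × $325 = $29,802.50
Law clerk: 42.8 × $120 = $5,136.00
Subtotal: $70,013.00 + $52,860.50 + $29,802.50 + $5,136.00 = $157,812.00
Travel: 7.4 × $165 = $1,221.00
Total: $157,812.00 + $1,221.00 = $159,033.00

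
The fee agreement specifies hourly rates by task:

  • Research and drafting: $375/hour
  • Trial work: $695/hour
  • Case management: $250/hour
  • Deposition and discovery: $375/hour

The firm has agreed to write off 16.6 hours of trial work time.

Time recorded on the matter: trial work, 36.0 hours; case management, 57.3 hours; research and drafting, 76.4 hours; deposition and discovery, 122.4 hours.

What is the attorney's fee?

Research and drafting: 76.4 × $375 = $28,650.00
Trial work: 36.0 × $695 = $25,020.00
Case management: 57.3 × $250 = $14,325.00
Deposition and discovery: 122.4 × $375 = $45,900.00
Subtotal: $113,895.00
Write-off: 16.6 × $695 = $11,537.00
Total: $113,895.00 − $11,537.00 = $102,358.00

$102,358.00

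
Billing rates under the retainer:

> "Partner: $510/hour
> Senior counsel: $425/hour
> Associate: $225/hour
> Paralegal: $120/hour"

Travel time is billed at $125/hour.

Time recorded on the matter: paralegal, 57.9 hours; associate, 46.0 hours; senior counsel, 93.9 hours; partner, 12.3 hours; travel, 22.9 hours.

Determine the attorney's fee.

Partner: 12.3 × $510 = $6,273.00
Senior counsel: 93.9 × $425 = $39,907.50
Associate: 46.0 × $225 = $10,350.00
Paralegal: 57.9 × $120 = $6,948.00
Subtotal: $6,273.00 + $39,907.50 + $10,350.00 + $6,948.00 = $63,478.50
Travel: 22.9 × $125 = $2,862.50
Total: $63,478.50 + $2,862.50 = $66,341.00

$66,341.00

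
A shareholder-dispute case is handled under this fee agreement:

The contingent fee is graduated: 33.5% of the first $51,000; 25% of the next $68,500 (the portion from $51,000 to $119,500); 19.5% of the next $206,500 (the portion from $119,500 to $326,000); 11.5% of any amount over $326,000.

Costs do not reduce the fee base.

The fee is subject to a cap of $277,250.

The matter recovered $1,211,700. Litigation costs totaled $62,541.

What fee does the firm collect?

Fee base is the gross recovery, $1,211,700; costs are reimbursed separately.
First $51,000 at 33.5% = $17,085.00
Next $68,500 at 25% = $17,125.00
Next $206,500 at 19.5% = $40,267.50
Remaining $885,700 at 11.5% = $101,855.50
Fee: $17,085.00 + $17,125.00 + $40,267.50 + $101,855.50 = $176,333.00
$176,333.00 is under the $277,250 cap.

$176,333.00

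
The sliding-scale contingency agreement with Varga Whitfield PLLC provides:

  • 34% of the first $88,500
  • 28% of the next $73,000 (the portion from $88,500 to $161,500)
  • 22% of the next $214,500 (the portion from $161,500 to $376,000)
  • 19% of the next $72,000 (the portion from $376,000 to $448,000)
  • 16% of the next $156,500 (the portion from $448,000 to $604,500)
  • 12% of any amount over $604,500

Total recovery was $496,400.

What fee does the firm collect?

First $88,500 at 34% = $30,090.00
Next $73,000 at 28% = $20,440.00
Next $214,500 at 22% = $47,190.00
Next $72,000 at 19% = $13,680.00
Remaining $48,400 at 16% = $7,744.00
Fee: $30,090.00 + $20,440.00 + $47,190.00 + $13,680.00 + $7,744.00 = $119,144.00

$119,144.00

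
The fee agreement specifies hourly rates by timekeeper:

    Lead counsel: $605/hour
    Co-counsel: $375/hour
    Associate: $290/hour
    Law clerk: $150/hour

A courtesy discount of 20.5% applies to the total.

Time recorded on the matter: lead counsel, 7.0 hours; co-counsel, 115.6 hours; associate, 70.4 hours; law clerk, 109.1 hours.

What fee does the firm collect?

Lead counsel: 7.0 × $605 = $4,235.00
Co-counsel: 115.6 × $375 = $43,350.00
Associate: 70.4 × $290 = $20,416.00
Law clerk: 109.1 × $150 = $16,365.00
Subtotal: $84,366.00
Less 20.5% discount: −$17,295.03
Total: $84,366.00 − $17,295.03 = $67,070.97

$67,070.97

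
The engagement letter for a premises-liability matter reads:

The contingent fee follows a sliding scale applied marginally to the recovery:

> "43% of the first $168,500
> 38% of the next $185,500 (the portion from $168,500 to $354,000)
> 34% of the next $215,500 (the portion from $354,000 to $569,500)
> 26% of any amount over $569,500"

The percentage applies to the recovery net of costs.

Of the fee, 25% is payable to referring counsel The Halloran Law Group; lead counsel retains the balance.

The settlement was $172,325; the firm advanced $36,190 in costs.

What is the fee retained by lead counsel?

$43,903.54

Fee base (net of costs): $172,325 − $36,190 = $136,135
First $136,135 at 43% = $58,538.05
Referral share: 25% of $58,538.05 = $14,634.51; lead counsel retains $58,538.05 − $14,634.51 = $43,903.54.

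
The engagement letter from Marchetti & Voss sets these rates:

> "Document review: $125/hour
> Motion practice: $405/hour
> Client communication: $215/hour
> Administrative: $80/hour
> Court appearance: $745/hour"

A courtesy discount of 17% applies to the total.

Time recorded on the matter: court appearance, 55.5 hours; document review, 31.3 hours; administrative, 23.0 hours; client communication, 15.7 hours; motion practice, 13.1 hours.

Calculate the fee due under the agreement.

Document review: 31.3 × $125 = $3,912.50
Motion practice: 13.1 × $405 = $5,305.50
Client communication: 15.7 × $215 = $3,375.50
Administrative: 23.0 × $80 = $1,840.00
Court appearance: 55.5 × $745 = $41,347.50
Subtotal: $55,781.00
Less 17% discount: −$9,482.77
Total: $55,781.00 − $9,482.77 = $46,298.23

$46,298.23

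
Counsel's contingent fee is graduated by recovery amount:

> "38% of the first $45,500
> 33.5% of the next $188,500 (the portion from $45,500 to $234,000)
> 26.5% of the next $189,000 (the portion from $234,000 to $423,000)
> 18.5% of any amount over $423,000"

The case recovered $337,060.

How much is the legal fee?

$107,748.40

First $45,500 at 38% = $17,290.00
Next $188,500 at 33.5% = $63,147.50
Remaining $103,060 at 26.5% = $27,310.90
Fee: $17,290.00 + $63,147.50 + $27,310.90 = $107,748.40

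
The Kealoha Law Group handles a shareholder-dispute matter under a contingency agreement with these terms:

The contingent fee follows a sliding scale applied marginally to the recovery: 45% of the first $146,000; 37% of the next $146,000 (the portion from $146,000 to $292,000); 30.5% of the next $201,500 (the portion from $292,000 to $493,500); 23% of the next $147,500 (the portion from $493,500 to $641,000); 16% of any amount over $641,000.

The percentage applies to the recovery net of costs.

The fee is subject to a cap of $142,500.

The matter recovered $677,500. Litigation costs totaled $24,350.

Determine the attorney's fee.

$142,500.00

Fee base (net of costs): $677,500 − $24,350 = $653,150
First $146,000 at 45% = $65,700.00
Next $146,000 at 37% = $54,020.00
Next $201,500 at 30.5% = $61,457.50
Next $147,500 at 23% = $33,925.00
Remaining $12,150 at 16% = $1,944.00
Fee: $65,700.00 + $54,020.00 + $61,457.50 + $33,925.00 + $1,944.00 = $217,046.50
$217,046.50 exceeds the $142,500 cap, so the fee is capped at $142,500.00.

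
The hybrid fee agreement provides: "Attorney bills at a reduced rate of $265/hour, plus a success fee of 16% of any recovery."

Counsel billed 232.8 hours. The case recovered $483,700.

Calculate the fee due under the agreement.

$139,084.00

Hourly: 232.8 × $265 = $61,692.00
Success fee: 16% of $483,700 = $77,392.00
Total: $61,692.00 + $77,392.00 = $139,084.00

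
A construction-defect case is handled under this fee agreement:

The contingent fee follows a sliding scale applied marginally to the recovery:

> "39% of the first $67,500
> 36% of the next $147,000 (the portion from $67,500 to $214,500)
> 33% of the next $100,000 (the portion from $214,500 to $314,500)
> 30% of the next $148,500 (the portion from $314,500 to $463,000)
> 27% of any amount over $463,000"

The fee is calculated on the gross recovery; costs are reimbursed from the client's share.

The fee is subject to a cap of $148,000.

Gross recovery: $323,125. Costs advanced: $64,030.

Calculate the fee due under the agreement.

Fee base is the gross recovery, $323,125; costs are reimbursed separately.
First $67,500 at 39% = $26,325.00
Next $147,000 at 36% = $52,920.00
Next $100,000 at 33% = $33,000.00
Remaining $8,625 at 30% = $2,587.50
Fee: $26,325.00 + $52,920.00 + $33,000.00 + $2,587.50 = $114,832.50
$114,832.50 is under the $148,000 cap.

$114,832.50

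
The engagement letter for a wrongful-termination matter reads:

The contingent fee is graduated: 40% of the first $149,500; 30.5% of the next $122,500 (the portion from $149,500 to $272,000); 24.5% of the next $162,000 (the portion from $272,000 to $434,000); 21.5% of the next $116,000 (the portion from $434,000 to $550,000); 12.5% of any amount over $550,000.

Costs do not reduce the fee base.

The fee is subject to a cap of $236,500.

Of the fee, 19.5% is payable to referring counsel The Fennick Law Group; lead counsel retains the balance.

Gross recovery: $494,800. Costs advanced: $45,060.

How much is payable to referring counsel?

$29,235.28

Fee base is the gross recovery, $494,800; costs are reimbursed separately.
First $149,500 at 40% = $59,800.00
Next $122,500 at 30.5% = $37,362.50
Next $162,000 at 24.5% = $39,690.00
Remaining $60,800 at 21.5% = $13,072.00
Fee: $59,800.00 + $37,362.50 + $39,690.00 + $13,072.00 = $149,924.50
$149,924.50 is under the $236,500 cap.
Referral share: 19.5% of $149,924.50 = $29,235.28; lead counsel retains $149,924.50 − $29,235.28 = $120,689.22.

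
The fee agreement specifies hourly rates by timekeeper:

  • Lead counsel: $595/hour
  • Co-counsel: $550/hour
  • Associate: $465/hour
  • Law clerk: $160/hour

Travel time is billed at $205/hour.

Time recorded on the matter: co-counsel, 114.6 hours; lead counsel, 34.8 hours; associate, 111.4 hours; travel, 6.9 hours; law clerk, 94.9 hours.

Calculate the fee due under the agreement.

Lead counsel: 34.8 × $595 = $20,706.00
Co-counsel: 114.6 × $550 = $63,030.00
Associate: 111.4 × $465 = $51,801.00
Law clerk: 94.9 × $160 = $15,184.00
Subtotal: $20,706.00 + $63,030.00 + $51,801.00 + $15,184.00 = $150,721.00
Travel: 6.9 × $205 = $1,414.50
Total: $150,721.00 + $1,414.50 = $152,135.50

$152,135.50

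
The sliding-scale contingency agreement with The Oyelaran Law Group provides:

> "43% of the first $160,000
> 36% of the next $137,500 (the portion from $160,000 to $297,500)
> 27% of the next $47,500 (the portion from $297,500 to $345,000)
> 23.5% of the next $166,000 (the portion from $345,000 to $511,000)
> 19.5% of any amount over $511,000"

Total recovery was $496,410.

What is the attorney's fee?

First $160,000 at 43% = $68,800.00
Next $137,500 at 36% = $49,500.00
Next $47,500 at 27% = $12,825.00
Remaining $151,410 at 23.5% = $35,581.35
Fee: $68,800.00 + $49,500.00 + $12,825.00 + $35,581.35 = $166,706.35

$166,706.35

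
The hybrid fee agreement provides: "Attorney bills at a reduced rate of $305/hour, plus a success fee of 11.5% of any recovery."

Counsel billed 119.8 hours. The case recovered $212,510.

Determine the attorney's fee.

Hourly: 119.8 × $305 = $36,539.00
Success fee: 11.5% of $212,510 = $24,438.65
Total: $36,539.00 + $24,438.65 = $60,977.65

$60,977.65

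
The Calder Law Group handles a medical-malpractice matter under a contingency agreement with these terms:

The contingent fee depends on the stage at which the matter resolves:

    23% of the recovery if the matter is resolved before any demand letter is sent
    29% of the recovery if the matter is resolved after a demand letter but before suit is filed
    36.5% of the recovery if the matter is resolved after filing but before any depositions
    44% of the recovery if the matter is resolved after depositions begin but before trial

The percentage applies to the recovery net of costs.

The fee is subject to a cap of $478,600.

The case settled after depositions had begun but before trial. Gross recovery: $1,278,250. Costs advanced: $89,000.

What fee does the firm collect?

Fee base (net of costs): $1,278,250 − $89,000 = $1,189,250
The matter settled after depositions had begun but before trial, so the 44% rate applies.
$1,189,250 × 44% = $523,270.00
$523,270.00 exceeds the $478,600 cap, so the fee is capped at $478,600.00.

$478,600.00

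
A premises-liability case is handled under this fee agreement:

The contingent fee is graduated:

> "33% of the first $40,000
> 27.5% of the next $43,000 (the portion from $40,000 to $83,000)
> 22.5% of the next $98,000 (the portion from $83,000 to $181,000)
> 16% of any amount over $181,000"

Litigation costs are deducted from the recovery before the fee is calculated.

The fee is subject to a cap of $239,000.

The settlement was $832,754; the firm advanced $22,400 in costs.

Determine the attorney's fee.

$147,771.64

Fee base (net of costs): $832,754 − $22,400 = $810,354
First $40,000 at 33% = $13,200.00
Next $43,000 at 27.5% = $11,825.00
Next $98,000 at 22.5% = $22,050.00
Remaining $629,354 at 16% = $100,696.64
Fee: $13,200.00 + $11,825.00 + $22,050.00 + $100,696.64 = $147,771.64
$147,771.64 is under the $239,000 cap.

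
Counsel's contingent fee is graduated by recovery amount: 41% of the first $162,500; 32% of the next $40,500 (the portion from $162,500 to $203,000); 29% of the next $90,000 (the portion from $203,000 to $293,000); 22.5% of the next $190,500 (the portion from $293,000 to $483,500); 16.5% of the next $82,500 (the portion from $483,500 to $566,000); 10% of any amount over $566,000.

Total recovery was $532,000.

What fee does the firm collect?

First $162,500 at 41% = $66,625.00
Next $40,500 at 32% = $12,960.00
Next $90,000 at 29% = $26,100.00
Next $190,500 at 22.5% = $42,862.50
Remaining $48,500 at 16.5% = $8,002.50
Fee: $66,625.00 + $12,960.00 + $26,100.00 + $42,862.50 + $8,002.50 = $156,550.00

$156,550.00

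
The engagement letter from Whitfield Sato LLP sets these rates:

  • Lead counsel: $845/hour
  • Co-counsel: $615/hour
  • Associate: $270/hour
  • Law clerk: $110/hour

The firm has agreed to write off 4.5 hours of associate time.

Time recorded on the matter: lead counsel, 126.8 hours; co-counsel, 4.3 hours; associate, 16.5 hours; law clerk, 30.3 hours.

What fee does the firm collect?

$116,363.50

Lead counsel: 126.8 × $845 = $107,146.00
Co-counsel: 4.3 × $615 = $2,644.50
Associate: 16.5 × $270 = $4,455.00
Law clerk: 30.3 × $110 = $3,333.00
Subtotal: $117,578.50
Write-off: 4.5 × $270 = $1,215.00
Total: $117,578.50 − $1,215.00 = $116,363.50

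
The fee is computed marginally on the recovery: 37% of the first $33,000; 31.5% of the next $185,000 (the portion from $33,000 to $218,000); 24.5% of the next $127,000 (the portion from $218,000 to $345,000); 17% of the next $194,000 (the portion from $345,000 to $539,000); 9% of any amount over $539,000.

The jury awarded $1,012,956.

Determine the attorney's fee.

First $33,000 at 37% = $12,210.00
Next $185,000 at 31.5% = $58,275.00
Next $127,000 at 24.5% = $31,115.00
Next $194,000 at 17% = $32,980.00
Remaining $473,956 at 9% = $42,656.04
Fee: $12,210.00 + $58,275.00 + $31,115.00 + $32,980.00 + $42,656.04 = $177,236.04

$177,236.04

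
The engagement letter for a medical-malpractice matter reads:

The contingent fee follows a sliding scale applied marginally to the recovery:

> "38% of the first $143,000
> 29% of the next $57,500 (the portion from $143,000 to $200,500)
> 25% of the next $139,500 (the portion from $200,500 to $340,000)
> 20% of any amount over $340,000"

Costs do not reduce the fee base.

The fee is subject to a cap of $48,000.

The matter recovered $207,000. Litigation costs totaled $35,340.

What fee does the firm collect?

Fee base is the gross recovery, $207,000; costs are reimbursed separately.
First $143,000 at 38% = $54,340.00
Next $57,500 at 29% = $16,675.00
Remaining $6,500 at 25% = $1,625.00
Fee: $54,340.00 + $16,675.00 + $1,625.00 = $72,640.00
$72,640.00 exceeds the $48,000 cap, so the fee is capped at $48,000.00.

$48,000.00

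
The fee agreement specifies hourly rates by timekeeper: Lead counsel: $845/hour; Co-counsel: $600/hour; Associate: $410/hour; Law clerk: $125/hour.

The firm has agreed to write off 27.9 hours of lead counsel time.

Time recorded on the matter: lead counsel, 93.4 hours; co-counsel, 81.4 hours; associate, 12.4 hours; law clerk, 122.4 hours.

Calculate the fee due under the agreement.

Lead counsel: 93.4 × $845 = $78,923.00
Co-counsel: 81.4 × $600 = $48,840.00
Associate: 12.4 × $410 = $5,084.00
Law clerk: 122.4 × $125 = $15,300.00
Subtotal: $148,147.00
Write-off: 27.9 × $845 = $23,575.50
Total: $148,147.00 − $23,575.50 = $124,571.50

$124,571.50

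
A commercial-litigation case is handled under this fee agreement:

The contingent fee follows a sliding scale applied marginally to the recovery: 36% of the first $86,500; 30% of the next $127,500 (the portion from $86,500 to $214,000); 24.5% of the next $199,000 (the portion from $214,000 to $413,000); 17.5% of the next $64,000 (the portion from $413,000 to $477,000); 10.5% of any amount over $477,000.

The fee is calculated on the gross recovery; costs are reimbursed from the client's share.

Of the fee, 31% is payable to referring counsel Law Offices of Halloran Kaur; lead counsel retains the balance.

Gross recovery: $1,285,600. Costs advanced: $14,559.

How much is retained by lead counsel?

Fee base is the gross recovery, $1,285,600; costs are reimbursed separately.
First $86,500 at 36% = $31,140.00
Next $127,500 at 30% = $38,250.00
Next $199,000 at 24.5% = $48,755.00
Next $64,000 at 17.5% = $11,200.00
Remaining $808,600 at 10.5% = $84,903.00
Fee: $31,140.00 + $38,250.00 + $48,755.00 + $11,200.00 + $84,903.00 = $214,248.00
Referral share: 31% of $214,248.00 = $66,416.88; lead counsel retains $214,248.00 − $66,416.88 = $147,831.12.

$147,831.12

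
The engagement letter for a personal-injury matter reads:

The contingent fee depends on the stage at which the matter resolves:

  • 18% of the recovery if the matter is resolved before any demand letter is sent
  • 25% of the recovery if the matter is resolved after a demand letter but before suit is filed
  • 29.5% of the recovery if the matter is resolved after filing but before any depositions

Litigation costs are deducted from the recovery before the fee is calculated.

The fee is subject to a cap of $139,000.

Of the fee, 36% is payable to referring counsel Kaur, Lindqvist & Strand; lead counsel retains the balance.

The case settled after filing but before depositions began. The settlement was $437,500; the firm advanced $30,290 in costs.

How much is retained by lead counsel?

Fee base (net of costs): $437,500 − $30,290 = $407,210
The matter settled after filing but before depositions began, so the 29.5% rate applies.
$407,210 × 29.5% = $120,126.95
$120,126.95 is under the $139,000 cap.
Referral share: 36% of $120,126.95 = $43,245.70; lead counsel retains $120,126.95 − $43,245.70 = $76,881.25.

$76,881.25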